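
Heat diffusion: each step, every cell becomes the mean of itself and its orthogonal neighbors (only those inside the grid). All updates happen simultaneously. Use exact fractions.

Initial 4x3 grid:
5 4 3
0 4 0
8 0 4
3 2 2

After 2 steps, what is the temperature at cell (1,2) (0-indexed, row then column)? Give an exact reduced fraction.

Step 1: cell (1,2) = 11/4
Step 2: cell (1,2) = 491/240
Full grid after step 2:
  15/4 41/15 109/36
  29/10 81/25 491/240
  56/15 56/25 631/240
  53/18 247/80 71/36

Answer: 491/240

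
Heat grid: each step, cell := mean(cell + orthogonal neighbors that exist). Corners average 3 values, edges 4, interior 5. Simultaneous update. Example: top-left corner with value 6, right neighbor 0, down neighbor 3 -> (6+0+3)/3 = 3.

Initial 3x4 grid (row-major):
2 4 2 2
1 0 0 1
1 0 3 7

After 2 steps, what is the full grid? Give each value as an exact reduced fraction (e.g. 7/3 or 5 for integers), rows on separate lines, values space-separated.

After step 1:
  7/3 2 2 5/3
  1 1 6/5 5/2
  2/3 1 5/2 11/3
After step 2:
  16/9 11/6 103/60 37/18
  5/4 31/25 46/25 271/120
  8/9 31/24 251/120 26/9

Answer: 16/9 11/6 103/60 37/18
5/4 31/25 46/25 271/120
8/9 31/24 251/120 26/9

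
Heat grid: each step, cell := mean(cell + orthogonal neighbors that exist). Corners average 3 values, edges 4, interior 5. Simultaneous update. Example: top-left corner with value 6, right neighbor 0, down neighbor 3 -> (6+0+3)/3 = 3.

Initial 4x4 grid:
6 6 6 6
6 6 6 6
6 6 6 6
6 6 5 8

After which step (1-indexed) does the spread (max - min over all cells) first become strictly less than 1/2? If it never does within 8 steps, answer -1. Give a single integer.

Step 1: max=13/2, min=23/4, spread=3/4
Step 2: max=229/36, min=591/100, spread=203/450
  -> spread < 1/2 first at step 2
Step 3: max=22279/3600, min=1787/300, spread=167/720
Step 4: max=199789/32400, min=32209/5400, spread=1307/6480
Step 5: max=5948887/972000, min=1614419/270000, spread=684893/4860000
Step 6: max=178032223/29160000, min=1293817/216000, spread=210433/1822500
Step 7: max=5324863219/874800000, min=101176/16875, spread=79899379/874800000
Step 8: max=159487462939/26244000000, min=29158476331/4860000000, spread=5079226879/65610000000

Answer: 2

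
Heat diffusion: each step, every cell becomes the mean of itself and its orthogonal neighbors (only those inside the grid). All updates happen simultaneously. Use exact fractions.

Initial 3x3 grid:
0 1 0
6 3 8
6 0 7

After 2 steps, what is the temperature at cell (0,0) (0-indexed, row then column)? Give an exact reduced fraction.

Answer: 85/36

Derivation:
Step 1: cell (0,0) = 7/3
Step 2: cell (0,0) = 85/36
Full grid after step 2:
  85/36 149/60 17/6
  821/240 337/100 161/40
  47/12 83/20 9/2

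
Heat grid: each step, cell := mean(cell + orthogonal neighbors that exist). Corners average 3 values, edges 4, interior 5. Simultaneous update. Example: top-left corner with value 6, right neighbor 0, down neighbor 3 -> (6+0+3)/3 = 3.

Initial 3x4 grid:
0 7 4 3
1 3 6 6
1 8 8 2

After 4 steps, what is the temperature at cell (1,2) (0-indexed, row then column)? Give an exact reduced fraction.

Answer: 1702673/360000

Derivation:
Step 1: cell (1,2) = 27/5
Step 2: cell (1,2) = 513/100
Step 3: cell (1,2) = 28777/6000
Step 4: cell (1,2) = 1702673/360000
Full grid after step 4:
  438803/129600 212647/54000 239957/54000 610123/129600
  1029469/288000 488491/120000 1702673/360000 4213567/864000
  486403/129600 235397/54000 16427/3375 657523/129600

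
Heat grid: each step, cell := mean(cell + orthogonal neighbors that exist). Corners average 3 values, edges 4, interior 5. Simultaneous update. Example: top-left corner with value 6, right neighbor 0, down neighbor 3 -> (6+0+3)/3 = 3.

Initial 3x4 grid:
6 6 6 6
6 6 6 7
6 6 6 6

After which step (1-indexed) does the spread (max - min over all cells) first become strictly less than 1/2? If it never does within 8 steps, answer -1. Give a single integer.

Answer: 1

Derivation:
Step 1: max=19/3, min=6, spread=1/3
  -> spread < 1/2 first at step 1
Step 2: max=1507/240, min=6, spread=67/240
Step 3: max=13397/2160, min=6, spread=437/2160
Step 4: max=5341531/864000, min=6009/1000, spread=29951/172800
Step 5: max=47871821/7776000, min=20329/3375, spread=206761/1555200
Step 6: max=19118595571/3110400000, min=32565671/5400000, spread=14430763/124416000
Step 7: max=1144851741689/186624000000, min=2609652727/432000000, spread=139854109/1492992000
Step 8: max=68607111890251/11197440000000, min=235131228977/38880000000, spread=7114543559/89579520000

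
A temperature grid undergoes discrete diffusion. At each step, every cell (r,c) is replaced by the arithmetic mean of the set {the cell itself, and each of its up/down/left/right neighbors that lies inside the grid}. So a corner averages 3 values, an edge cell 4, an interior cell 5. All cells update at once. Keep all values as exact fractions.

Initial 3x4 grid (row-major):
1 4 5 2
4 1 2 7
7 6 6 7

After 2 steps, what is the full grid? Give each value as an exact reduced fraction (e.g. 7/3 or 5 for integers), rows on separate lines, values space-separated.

After step 1:
  3 11/4 13/4 14/3
  13/4 17/5 21/5 9/2
  17/3 5 21/4 20/3
After step 2:
  3 31/10 223/60 149/36
  919/240 93/25 103/25 601/120
  167/36 1159/240 1267/240 197/36

Answer: 3 31/10 223/60 149/36
919/240 93/25 103/25 601/120
167/36 1159/240 1267/240 197/36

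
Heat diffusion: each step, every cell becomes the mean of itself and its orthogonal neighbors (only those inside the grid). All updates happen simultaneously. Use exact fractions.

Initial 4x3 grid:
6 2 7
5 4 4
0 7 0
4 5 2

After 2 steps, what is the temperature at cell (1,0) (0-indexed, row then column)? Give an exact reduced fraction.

Step 1: cell (1,0) = 15/4
Step 2: cell (1,0) = 989/240
Full grid after step 2:
  77/18 1069/240 77/18
  989/240 397/100 59/15
  279/80 387/100 47/15
  23/6 391/120 121/36

Answer: 989/240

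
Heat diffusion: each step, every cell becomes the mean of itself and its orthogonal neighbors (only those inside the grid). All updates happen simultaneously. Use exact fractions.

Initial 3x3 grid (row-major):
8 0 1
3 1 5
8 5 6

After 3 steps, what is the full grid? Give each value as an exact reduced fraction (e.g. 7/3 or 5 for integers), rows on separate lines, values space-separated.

Answer: 3839/1080 22963/7200 2081/720
5023/1200 22337/6000 51001/14400
2507/540 16169/3600 8993/2160

Derivation:
After step 1:
  11/3 5/2 2
  5 14/5 13/4
  16/3 5 16/3
After step 2:
  67/18 329/120 31/12
  21/5 371/100 803/240
  46/9 277/60 163/36
After step 3:
  3839/1080 22963/7200 2081/720
  5023/1200 22337/6000 51001/14400
  2507/540 16169/3600 8993/2160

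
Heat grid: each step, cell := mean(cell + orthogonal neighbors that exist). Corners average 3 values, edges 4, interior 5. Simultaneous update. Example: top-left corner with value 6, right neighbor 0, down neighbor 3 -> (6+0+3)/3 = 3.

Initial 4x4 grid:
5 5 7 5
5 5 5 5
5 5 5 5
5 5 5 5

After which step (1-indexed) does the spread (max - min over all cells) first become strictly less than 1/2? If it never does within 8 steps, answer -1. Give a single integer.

Answer: 3

Derivation:
Step 1: max=17/3, min=5, spread=2/3
Step 2: max=331/60, min=5, spread=31/60
Step 3: max=2911/540, min=5, spread=211/540
  -> spread < 1/2 first at step 3
Step 4: max=286843/54000, min=5, spread=16843/54000
Step 5: max=2568643/486000, min=22579/4500, spread=130111/486000
Step 6: max=76542367/14580000, min=1357159/270000, spread=3255781/14580000
Step 7: max=2287353691/437400000, min=1361107/270000, spread=82360351/437400000
Step 8: max=68361316891/13122000000, min=245506441/48600000, spread=2074577821/13122000000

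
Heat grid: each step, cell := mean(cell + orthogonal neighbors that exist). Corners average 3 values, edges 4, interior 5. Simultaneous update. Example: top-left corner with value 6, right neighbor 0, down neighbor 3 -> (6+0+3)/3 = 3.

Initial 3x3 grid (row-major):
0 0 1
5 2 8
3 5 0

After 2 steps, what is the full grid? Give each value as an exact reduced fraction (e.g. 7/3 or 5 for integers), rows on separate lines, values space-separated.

Answer: 59/36 113/48 13/6
25/8 5/2 169/48
28/9 91/24 115/36

Derivation:
After step 1:
  5/3 3/4 3
  5/2 4 11/4
  13/3 5/2 13/3
After step 2:
  59/36 113/48 13/6
  25/8 5/2 169/48
  28/9 91/24 115/36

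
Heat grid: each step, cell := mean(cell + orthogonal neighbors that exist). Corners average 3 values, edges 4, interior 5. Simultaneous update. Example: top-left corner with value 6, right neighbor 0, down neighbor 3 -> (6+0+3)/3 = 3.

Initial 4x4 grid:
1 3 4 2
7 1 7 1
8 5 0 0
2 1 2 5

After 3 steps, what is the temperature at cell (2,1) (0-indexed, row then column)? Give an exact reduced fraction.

Step 1: cell (2,1) = 3
Step 2: cell (2,1) = 92/25
Step 3: cell (2,1) = 3911/1200
Full grid after step 3:
  1037/270 23677/7200 4561/1440 5741/2160
  27607/7200 1384/375 16859/6000 1937/720
  29119/7200 3911/1200 8431/3000 7957/3600
  1553/432 2873/900 2143/900 2389/1080

Answer: 3911/1200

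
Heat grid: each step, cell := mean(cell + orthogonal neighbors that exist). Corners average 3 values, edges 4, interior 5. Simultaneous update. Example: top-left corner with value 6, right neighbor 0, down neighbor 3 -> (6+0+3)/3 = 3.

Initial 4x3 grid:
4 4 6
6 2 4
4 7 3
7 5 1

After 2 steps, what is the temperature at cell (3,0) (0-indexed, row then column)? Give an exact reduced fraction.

Step 1: cell (3,0) = 16/3
Step 2: cell (3,0) = 49/9
Full grid after step 2:
  38/9 269/60 149/36
  289/60 411/100 503/120
  293/60 471/100 147/40
  49/9 263/60 47/12

Answer: 49/9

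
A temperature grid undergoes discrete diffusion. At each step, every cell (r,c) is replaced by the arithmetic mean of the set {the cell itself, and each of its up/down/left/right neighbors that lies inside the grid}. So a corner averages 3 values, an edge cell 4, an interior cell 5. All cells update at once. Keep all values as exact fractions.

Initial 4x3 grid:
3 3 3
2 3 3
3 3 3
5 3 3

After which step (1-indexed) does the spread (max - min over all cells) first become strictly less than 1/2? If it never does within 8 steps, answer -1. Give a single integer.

Step 1: max=11/3, min=8/3, spread=1
Step 2: max=125/36, min=101/36, spread=2/3
Step 3: max=715/216, min=1537/540, spread=167/360
  -> spread < 1/2 first at step 3
Step 4: max=210043/64800, min=46867/16200, spread=301/864
Step 5: max=12403157/3888000, min=1420399/486000, spread=69331/259200
Step 6: max=736796383/233280000, min=571965349/194400000, spread=252189821/1166400000
Step 7: max=43875594197/13996800000, min=34501774841/11664000000, spread=12367321939/69984000000
Step 8: max=2617986174223/839808000000, min=2079824628769/699840000000, spread=610983098501/4199040000000

Answer: 3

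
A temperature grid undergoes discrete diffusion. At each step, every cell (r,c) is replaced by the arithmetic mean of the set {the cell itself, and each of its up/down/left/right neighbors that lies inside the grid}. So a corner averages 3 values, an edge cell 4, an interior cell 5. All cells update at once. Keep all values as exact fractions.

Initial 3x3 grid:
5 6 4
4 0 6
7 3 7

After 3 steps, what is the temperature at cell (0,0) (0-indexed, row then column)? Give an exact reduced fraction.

Answer: 349/80

Derivation:
Step 1: cell (0,0) = 5
Step 2: cell (0,0) = 17/4
Step 3: cell (0,0) = 349/80
Full grid after step 3:
  349/80 61831/14400 2447/540
  15239/3600 26447/6000 63881/14400
  9493/2160 20927/4800 4969/1080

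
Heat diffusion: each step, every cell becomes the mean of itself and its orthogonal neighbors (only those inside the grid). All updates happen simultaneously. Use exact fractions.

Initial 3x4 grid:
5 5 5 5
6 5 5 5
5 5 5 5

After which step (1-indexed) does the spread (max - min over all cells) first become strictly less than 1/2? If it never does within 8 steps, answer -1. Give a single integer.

Step 1: max=16/3, min=5, spread=1/3
  -> spread < 1/2 first at step 1
Step 2: max=1267/240, min=5, spread=67/240
Step 3: max=11237/2160, min=5, spread=437/2160
Step 4: max=4477531/864000, min=5009/1000, spread=29951/172800
Step 5: max=40095821/7776000, min=16954/3375, spread=206761/1555200
Step 6: max=16008195571/3110400000, min=27165671/5400000, spread=14430763/124416000
Step 7: max=958227741689/186624000000, min=2177652727/432000000, spread=139854109/1492992000
Step 8: max=57409671890251/11197440000000, min=196251228977/38880000000, spread=7114543559/89579520000

Answer: 1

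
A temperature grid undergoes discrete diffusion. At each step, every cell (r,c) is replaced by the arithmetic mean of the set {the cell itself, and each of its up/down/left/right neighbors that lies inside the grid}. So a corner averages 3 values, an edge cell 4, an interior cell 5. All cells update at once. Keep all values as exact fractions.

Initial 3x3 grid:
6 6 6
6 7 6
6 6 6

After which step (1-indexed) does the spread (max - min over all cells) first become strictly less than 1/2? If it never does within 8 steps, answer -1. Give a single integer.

Answer: 1

Derivation:
Step 1: max=25/4, min=6, spread=1/4
  -> spread < 1/2 first at step 1
Step 2: max=156/25, min=489/80, spread=51/400
Step 3: max=29623/4800, min=2207/360, spread=589/14400
Step 4: max=184943/30000, min=1769081/288000, spread=31859/1440000
Step 5: max=106371607/17280000, min=11064721/1800000, spread=751427/86400000
Step 6: max=664634687/108000000, min=6375863129/1036800000, spread=23149331/5184000000
Step 7: max=382730654263/62208000000, min=39854931889/6480000000, spread=616540643/311040000000
Step 8: max=2391912453983/388800000000, min=22958812008761/3732480000000, spread=17737747379/18662400000000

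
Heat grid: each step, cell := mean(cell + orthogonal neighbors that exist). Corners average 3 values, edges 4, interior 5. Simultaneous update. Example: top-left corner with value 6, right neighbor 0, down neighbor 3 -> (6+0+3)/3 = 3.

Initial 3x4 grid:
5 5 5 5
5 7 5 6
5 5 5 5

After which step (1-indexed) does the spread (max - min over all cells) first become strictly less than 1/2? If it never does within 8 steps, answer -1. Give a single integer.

Step 1: max=28/5, min=5, spread=3/5
Step 2: max=11/2, min=187/36, spread=11/36
  -> spread < 1/2 first at step 2
Step 3: max=6443/1200, min=15133/2880, spread=1651/14400
Step 4: max=12821/2400, min=136703/25920, spread=8819/129600
Step 5: max=57443/10800, min=10960961/2073600, spread=13619/414720
Step 6: max=45915209/8640000, min=98794231/18662400, spread=9565511/466560000
Step 7: max=6607388779/1244160000, min=39539743049/7464960000, spread=836717/59719680
Step 8: max=59444170589/11197440000, min=356037833359/67184640000, spread=25087607/2687385600

Answer: 2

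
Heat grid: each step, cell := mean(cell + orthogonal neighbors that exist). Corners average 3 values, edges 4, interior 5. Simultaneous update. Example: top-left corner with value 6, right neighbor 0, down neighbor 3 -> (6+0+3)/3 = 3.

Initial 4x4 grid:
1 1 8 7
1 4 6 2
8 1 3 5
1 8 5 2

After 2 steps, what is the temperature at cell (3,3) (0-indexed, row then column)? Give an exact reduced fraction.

Step 1: cell (3,3) = 4
Step 2: cell (3,3) = 23/6
Full grid after step 2:
  8/3 63/20 289/60 97/18
  197/80 19/5 217/50 137/30
  1003/240 179/50 209/50 4
  73/18 1123/240 65/16 23/6

Answer: 23/6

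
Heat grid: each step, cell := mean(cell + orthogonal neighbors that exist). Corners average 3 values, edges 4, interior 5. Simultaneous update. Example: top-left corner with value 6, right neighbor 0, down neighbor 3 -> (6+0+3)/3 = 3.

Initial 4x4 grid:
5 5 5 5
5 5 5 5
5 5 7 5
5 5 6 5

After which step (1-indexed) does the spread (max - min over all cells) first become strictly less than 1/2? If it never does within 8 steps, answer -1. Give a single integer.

Step 1: max=23/4, min=5, spread=3/4
Step 2: max=553/100, min=5, spread=53/100
Step 3: max=9851/1800, min=5, spread=851/1800
  -> spread < 1/2 first at step 3
Step 4: max=176467/32400, min=1513/300, spread=13063/32400
Step 5: max=5248657/972000, min=11387/2250, spread=329473/972000
Step 6: max=156728329/29160000, min=915883/180000, spread=8355283/29160000
Step 7: max=4676639773/874800000, min=8270387/1620000, spread=210630793/874800000
Step 8: max=139770091117/26244000000, min=2489908891/486000000, spread=5315011003/26244000000

Answer: 3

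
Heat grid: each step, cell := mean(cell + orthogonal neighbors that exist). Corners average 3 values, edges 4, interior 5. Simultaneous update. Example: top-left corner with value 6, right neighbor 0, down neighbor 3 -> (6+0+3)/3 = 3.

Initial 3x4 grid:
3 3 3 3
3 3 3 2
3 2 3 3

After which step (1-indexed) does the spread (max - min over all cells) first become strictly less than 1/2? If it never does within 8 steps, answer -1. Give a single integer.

Answer: 1

Derivation:
Step 1: max=3, min=8/3, spread=1/3
  -> spread < 1/2 first at step 1
Step 2: max=3, min=653/240, spread=67/240
Step 3: max=529/180, min=5893/2160, spread=91/432
Step 4: max=15743/5400, min=356477/129600, spread=4271/25920
Step 5: max=34711/12000, min=21499003/7776000, spread=39749/311040
Step 6: max=6993581/2430000, min=1295781977/466560000, spread=1879423/18662400
Step 7: max=1671720041/583200000, min=78022888843/27993600000, spread=3551477/44789760
Step 8: max=8333848787/2916000000, min=4694492923937/1679616000000, spread=846431819/13436928000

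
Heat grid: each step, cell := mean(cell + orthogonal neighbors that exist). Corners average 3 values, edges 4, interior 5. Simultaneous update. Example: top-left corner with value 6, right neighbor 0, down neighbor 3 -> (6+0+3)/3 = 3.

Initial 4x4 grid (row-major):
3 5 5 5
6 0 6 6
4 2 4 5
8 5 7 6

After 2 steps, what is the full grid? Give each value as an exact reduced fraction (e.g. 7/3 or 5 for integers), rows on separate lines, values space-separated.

After step 1:
  14/3 13/4 21/4 16/3
  13/4 19/5 21/5 11/2
  5 3 24/5 21/4
  17/3 11/2 11/2 6
After step 2:
  67/18 509/120 541/120 193/36
  1003/240 7/2 471/100 1217/240
  203/48 221/50 91/20 431/80
  97/18 59/12 109/20 67/12

Answer: 67/18 509/120 541/120 193/36
1003/240 7/2 471/100 1217/240
203/48 221/50 91/20 431/80
97/18 59/12 109/20 67/12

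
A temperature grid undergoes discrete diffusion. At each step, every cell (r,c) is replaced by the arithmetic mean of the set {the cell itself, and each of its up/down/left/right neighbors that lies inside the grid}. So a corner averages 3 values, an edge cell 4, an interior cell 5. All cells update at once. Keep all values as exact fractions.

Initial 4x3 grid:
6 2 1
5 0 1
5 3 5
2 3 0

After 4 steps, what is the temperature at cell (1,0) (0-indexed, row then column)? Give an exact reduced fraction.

Answer: 671093/216000

Derivation:
Step 1: cell (1,0) = 4
Step 2: cell (1,0) = 857/240
Step 3: cell (1,0) = 24029/7200
Step 4: cell (1,0) = 671093/216000
Full grid after step 4:
  396373/129600 2283127/864000 297823/129600
  671093/216000 984683/360000 125117/54000
  676193/216000 55031/20000 66821/27000
  195449/64800 50399/18000 40831/16200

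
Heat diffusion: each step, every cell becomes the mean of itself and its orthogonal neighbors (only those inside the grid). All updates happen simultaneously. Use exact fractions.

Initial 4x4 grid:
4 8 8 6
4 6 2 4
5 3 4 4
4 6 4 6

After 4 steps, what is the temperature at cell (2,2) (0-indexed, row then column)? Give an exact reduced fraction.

Answer: 830659/180000

Derivation:
Step 1: cell (2,2) = 17/5
Step 2: cell (2,2) = 9/2
Step 3: cell (2,2) = 26089/6000
Step 4: cell (2,2) = 830659/180000
Full grid after step 4:
  340487/64800 282707/54000 19019/3600 13837/2700
  1056353/216000 897197/180000 18137/3750 391/80
  22453/4800 17047/3750 830659/180000 243109/54000
  12167/2700 65713/14400 958711/216000 58421/12960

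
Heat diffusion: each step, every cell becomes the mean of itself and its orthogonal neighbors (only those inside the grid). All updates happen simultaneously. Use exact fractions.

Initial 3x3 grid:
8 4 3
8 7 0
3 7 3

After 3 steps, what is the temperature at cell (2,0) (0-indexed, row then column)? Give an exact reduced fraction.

Step 1: cell (2,0) = 6
Step 2: cell (2,0) = 35/6
Step 3: cell (2,0) = 2017/360
Full grid after step 3:
  3103/540 11959/2400 8747/2160
  41827/7200 29423/6000 58229/14400
  2017/360 17701/3600 8837/2160

Answer: 2017/360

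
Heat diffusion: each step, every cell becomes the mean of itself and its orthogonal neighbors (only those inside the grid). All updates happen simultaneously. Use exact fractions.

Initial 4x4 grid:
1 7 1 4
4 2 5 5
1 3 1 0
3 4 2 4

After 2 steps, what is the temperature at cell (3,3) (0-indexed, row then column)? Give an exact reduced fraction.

Answer: 29/12

Derivation:
Step 1: cell (3,3) = 2
Step 2: cell (3,3) = 29/12
Full grid after step 2:
  35/12 19/5 197/60 133/36
  259/80 279/100 339/100 91/30
  577/240 287/100 249/100 51/20
  101/36 637/240 199/80 29/12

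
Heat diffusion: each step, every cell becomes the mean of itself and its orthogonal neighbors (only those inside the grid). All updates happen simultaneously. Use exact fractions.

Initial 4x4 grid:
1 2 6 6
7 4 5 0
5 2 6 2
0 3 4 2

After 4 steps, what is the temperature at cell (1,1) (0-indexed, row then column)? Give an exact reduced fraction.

Step 1: cell (1,1) = 4
Step 2: cell (1,1) = 197/50
Step 3: cell (1,1) = 4573/1200
Step 4: cell (1,1) = 676823/180000
Full grid after step 4:
  244697/64800 16609/4320 139507/36000 5497/1440
  158797/43200 676823/180000 14967/4000 262759/72000
  150341/43200 627247/180000 125159/36000 725773/216000
  210913/64800 70969/21600 348029/108000 41321/12960

Answer: 676823/180000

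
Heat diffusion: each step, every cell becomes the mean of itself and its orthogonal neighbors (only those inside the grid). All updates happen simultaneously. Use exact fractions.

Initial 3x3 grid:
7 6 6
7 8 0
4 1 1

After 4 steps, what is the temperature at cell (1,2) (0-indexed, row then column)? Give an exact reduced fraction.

Answer: 3421561/864000

Derivation:
Step 1: cell (1,2) = 15/4
Step 2: cell (1,2) = 769/240
Step 3: cell (1,2) = 56363/14400
Step 4: cell (1,2) = 3421561/864000
Full grid after step 4:
  722483/129600 4371061/864000 33331/7200
  2168843/432000 831641/180000 3421561/864000
  24617/5400 1694093/432000 465083/129600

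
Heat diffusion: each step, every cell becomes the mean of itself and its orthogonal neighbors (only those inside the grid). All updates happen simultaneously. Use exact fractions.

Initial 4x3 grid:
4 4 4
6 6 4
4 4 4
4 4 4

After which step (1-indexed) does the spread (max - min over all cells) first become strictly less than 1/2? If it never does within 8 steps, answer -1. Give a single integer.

Step 1: max=5, min=4, spread=1
Step 2: max=569/120, min=4, spread=89/120
Step 3: max=628/135, min=493/120, spread=587/1080
Step 4: max=299017/64800, min=4993/1200, spread=5879/12960
  -> spread < 1/2 first at step 4
Step 5: max=17749553/3888000, min=14224/3375, spread=272701/777600
Step 6: max=1057575967/233280000, min=27529247/6480000, spread=2660923/9331200
Step 7: max=63045729053/13996800000, min=184814797/43200000, spread=126629393/559872000
Step 8: max=3764847199927/839808000000, min=100302183307/23328000000, spread=1231748807/6718464000

Answer: 4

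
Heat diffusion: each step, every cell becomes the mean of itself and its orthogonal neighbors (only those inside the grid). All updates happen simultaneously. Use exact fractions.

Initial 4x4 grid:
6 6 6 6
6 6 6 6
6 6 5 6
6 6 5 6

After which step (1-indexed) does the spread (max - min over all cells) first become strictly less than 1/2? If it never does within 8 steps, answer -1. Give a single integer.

Step 1: max=6, min=11/2, spread=1/2
Step 2: max=6, min=1351/240, spread=89/240
  -> spread < 1/2 first at step 2
Step 3: max=6, min=766/135, spread=44/135
Step 4: max=3587/600, min=92323/16200, spread=2263/8100
Step 5: max=35791/6000, min=111367/19440, spread=7181/30375
Step 6: max=803149/135000, min=41918663/7290000, spread=1451383/7290000
Step 7: max=4809073/810000, min=1261825817/218700000, spread=36623893/218700000
Step 8: max=239981621/40500000, min=37953323999/6561000000, spread=923698603/6561000000

Answer: 2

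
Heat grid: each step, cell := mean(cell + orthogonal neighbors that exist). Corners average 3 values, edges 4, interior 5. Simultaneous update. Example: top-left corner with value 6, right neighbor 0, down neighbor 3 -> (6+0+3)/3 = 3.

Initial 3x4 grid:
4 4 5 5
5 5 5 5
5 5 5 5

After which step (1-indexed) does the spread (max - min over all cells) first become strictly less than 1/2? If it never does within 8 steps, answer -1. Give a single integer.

Answer: 2

Derivation:
Step 1: max=5, min=13/3, spread=2/3
Step 2: max=5, min=163/36, spread=17/36
  -> spread < 1/2 first at step 2
Step 3: max=5, min=623/135, spread=52/135
Step 4: max=8953/1800, min=606751/129600, spread=7573/25920
Step 5: max=133783/27000, min=36710999/7776000, spread=363701/1555200
Step 6: max=3552587/720000, min=2216946001/466560000, spread=681043/3732480
Step 7: max=956117911/194400000, min=133598662859/27993600000, spread=163292653/1119744000
Step 8: max=28602860837/5832000000, min=8043252115681/1679616000000, spread=1554974443/13436928000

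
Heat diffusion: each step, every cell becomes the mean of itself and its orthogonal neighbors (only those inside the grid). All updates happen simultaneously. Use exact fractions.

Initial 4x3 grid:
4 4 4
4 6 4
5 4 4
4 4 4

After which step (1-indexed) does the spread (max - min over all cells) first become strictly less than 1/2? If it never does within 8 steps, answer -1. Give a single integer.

Step 1: max=19/4, min=4, spread=3/4
Step 2: max=91/20, min=4, spread=11/20
Step 3: max=89/20, min=1501/360, spread=101/360
  -> spread < 1/2 first at step 3
Step 4: max=18953/4320, min=9019/2160, spread=61/288
Step 5: max=157241/36000, min=3655/864, spread=464/3375
Step 6: max=67784513/15552000, min=16482667/3888000, spread=370769/3110400
Step 7: max=4053405907/933120000, min=993654793/233280000, spread=5252449/62208000
Step 8: max=242942597993/55987200000, min=737324507/172800000, spread=161978309/2239488000

Answer: 3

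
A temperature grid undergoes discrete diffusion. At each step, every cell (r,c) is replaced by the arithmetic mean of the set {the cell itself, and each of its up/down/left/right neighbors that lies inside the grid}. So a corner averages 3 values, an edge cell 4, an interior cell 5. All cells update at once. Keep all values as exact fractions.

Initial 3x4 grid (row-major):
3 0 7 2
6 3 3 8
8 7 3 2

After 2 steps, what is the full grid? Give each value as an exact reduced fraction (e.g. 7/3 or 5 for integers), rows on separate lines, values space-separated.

After step 1:
  3 13/4 3 17/3
  5 19/5 24/5 15/4
  7 21/4 15/4 13/3
After step 2:
  15/4 261/80 1003/240 149/36
  47/10 221/50 191/50 371/80
  23/4 99/20 68/15 71/18

Answer: 15/4 261/80 1003/240 149/36
47/10 221/50 191/50 371/80
23/4 99/20 68/15 71/18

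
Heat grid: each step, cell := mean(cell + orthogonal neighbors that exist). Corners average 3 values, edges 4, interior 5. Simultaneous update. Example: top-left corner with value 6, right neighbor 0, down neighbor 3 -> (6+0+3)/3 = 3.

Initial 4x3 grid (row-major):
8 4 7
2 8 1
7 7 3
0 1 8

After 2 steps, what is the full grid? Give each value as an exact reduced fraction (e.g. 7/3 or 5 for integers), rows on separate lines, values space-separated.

After step 1:
  14/3 27/4 4
  25/4 22/5 19/4
  4 26/5 19/4
  8/3 4 4
After step 2:
  53/9 1189/240 31/6
  1159/240 547/100 179/40
  1087/240 447/100 187/40
  32/9 119/30 17/4

Answer: 53/9 1189/240 31/6
1159/240 547/100 179/40
1087/240 447/100 187/40
32/9 119/30 17/4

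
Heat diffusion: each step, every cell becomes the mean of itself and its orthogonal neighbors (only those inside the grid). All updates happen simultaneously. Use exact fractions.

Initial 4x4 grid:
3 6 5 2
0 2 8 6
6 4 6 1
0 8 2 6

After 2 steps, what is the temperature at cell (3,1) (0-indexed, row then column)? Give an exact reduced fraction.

Answer: 283/60

Derivation:
Step 1: cell (3,1) = 7/2
Step 2: cell (3,1) = 283/60
Full grid after step 2:
  13/4 65/16 1139/240 83/18
  49/16 427/100 231/50 281/60
  907/240 97/25 501/100 81/20
  32/9 283/60 81/20 53/12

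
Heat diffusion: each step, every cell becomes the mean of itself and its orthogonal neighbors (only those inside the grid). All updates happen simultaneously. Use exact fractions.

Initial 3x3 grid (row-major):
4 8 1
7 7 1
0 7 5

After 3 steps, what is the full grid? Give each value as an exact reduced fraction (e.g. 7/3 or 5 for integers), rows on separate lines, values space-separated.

After step 1:
  19/3 5 10/3
  9/2 6 7/2
  14/3 19/4 13/3
After step 2:
  95/18 31/6 71/18
  43/8 19/4 103/24
  167/36 79/16 151/36
After step 3:
  1139/216 689/144 965/216
  481/96 1177/240 1237/288
  2153/432 889/192 1933/432

Answer: 1139/216 689/144 965/216
481/96 1177/240 1237/288
2153/432 889/192 1933/432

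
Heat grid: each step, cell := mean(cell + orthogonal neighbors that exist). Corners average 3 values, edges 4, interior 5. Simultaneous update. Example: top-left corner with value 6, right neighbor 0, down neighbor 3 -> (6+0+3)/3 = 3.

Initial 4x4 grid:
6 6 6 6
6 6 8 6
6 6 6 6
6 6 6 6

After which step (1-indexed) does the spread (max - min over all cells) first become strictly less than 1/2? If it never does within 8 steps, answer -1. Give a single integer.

Answer: 2

Derivation:
Step 1: max=13/2, min=6, spread=1/2
Step 2: max=161/25, min=6, spread=11/25
  -> spread < 1/2 first at step 2
Step 3: max=7567/1200, min=6, spread=367/1200
Step 4: max=33971/5400, min=1813/300, spread=1337/5400
Step 5: max=1013669/162000, min=54469/9000, spread=33227/162000
Step 6: max=30374327/4860000, min=328049/54000, spread=849917/4860000
Step 7: max=908514347/145800000, min=4928533/810000, spread=21378407/145800000
Step 8: max=27210462371/4374000000, min=1481688343/243000000, spread=540072197/4374000000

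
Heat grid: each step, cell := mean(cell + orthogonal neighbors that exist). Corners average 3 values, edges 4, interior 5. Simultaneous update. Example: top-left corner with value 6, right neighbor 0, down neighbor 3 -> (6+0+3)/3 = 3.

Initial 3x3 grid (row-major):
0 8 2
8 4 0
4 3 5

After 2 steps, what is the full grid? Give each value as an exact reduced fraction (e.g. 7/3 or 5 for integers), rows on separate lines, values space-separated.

Answer: 77/18 503/120 115/36
71/15 377/100 267/80
13/3 61/15 113/36

Derivation:
After step 1:
  16/3 7/2 10/3
  4 23/5 11/4
  5 4 8/3
After step 2:
  77/18 503/120 115/36
  71/15 377/100 267/80
  13/3 61/15 113/36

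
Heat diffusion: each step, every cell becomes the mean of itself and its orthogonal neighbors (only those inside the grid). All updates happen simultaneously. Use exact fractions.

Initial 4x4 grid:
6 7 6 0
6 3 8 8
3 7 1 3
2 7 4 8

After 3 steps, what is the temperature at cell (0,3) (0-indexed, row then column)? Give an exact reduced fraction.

Answer: 5381/1080

Derivation:
Step 1: cell (0,3) = 14/3
Step 2: cell (0,3) = 44/9
Step 3: cell (0,3) = 5381/1080
Full grid after step 3:
  11987/2160 38771/7200 7583/1440 5381/1080
  18223/3600 31709/6000 15107/3000 7139/1440
  229/48 2367/500 1971/400 469/96
  89/20 377/80 77/16 393/80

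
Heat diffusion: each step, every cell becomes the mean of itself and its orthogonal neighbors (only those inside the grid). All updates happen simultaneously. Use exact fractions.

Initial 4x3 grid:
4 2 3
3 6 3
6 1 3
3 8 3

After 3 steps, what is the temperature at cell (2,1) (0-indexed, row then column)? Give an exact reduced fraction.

Step 1: cell (2,1) = 24/5
Step 2: cell (2,1) = 173/50
Step 3: cell (2,1) = 6221/1500
Full grid after step 3:
  167/48 51611/14400 341/108
  399/100 1279/375 25753/7200
  14219/3600 6221/1500 25213/7200
  9763/2160 57751/14400 553/135

Answer: 6221/1500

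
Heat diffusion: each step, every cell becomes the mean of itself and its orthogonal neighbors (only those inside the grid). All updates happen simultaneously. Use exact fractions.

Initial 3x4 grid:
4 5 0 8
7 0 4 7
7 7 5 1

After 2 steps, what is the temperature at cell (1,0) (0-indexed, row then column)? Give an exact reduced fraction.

Step 1: cell (1,0) = 9/2
Step 2: cell (1,0) = 643/120
Full grid after step 2:
  145/36 493/120 147/40 19/4
  643/120 193/50 213/50 263/60
  65/12 103/20 62/15 163/36

Answer: 643/120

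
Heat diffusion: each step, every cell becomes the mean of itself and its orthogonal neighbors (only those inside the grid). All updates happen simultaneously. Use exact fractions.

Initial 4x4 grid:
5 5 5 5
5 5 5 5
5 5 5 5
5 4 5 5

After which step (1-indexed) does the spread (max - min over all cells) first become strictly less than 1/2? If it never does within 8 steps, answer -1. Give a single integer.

Answer: 1

Derivation:
Step 1: max=5, min=14/3, spread=1/3
  -> spread < 1/2 first at step 1
Step 2: max=5, min=569/120, spread=31/120
Step 3: max=5, min=5189/1080, spread=211/1080
Step 4: max=5, min=523157/108000, spread=16843/108000
Step 5: max=44921/9000, min=4721357/972000, spread=130111/972000
Step 6: max=2692841/540000, min=142157633/29160000, spread=3255781/29160000
Step 7: max=2688893/540000, min=4273646309/874800000, spread=82360351/874800000
Step 8: max=483493559/97200000, min=128468683109/26244000000, spread=2074577821/26244000000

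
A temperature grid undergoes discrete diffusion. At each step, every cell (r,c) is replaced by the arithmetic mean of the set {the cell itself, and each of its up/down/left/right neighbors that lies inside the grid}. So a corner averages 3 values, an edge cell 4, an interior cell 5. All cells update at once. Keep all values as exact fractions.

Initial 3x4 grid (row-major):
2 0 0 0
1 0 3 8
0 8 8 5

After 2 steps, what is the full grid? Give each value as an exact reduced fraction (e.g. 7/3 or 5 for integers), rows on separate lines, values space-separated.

After step 1:
  1 1/2 3/4 8/3
  3/4 12/5 19/5 4
  3 4 6 7
After step 2:
  3/4 93/80 463/240 89/36
  143/80 229/100 339/100 131/30
  31/12 77/20 26/5 17/3

Answer: 3/4 93/80 463/240 89/36
143/80 229/100 339/100 131/30
31/12 77/20 26/5 17/3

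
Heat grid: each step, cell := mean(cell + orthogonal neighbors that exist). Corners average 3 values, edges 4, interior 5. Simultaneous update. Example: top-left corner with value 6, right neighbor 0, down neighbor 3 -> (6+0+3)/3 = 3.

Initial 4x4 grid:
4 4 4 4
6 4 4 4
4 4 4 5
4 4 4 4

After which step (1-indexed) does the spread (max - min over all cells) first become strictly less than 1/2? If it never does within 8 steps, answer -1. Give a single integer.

Step 1: max=14/3, min=4, spread=2/3
Step 2: max=271/60, min=4, spread=31/60
Step 3: max=2371/540, min=293/72, spread=347/1080
  -> spread < 1/2 first at step 3
Step 4: max=233329/54000, min=44491/10800, spread=5437/27000
Step 5: max=2086909/486000, min=1336717/324000, spread=163667/972000
Step 6: max=3107783/729000, min=26858497/6480000, spread=6896167/58320000
Step 7: max=1858950361/437400000, min=12110707291/2916000000, spread=846885347/8748000000
Step 8: max=27788843213/6561000000, min=109080795031/26244000000, spread=2074577821/26244000000

Answer: 3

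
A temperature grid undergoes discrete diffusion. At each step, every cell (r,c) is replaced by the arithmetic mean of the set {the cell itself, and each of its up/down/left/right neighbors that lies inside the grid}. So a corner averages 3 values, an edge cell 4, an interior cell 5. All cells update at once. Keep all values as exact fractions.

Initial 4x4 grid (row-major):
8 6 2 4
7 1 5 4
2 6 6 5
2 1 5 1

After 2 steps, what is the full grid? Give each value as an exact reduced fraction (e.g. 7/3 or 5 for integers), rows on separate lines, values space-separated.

Answer: 21/4 41/8 463/120 145/36
83/16 411/100 91/20 463/120
817/240 427/100 389/100 527/120
113/36 697/240 949/240 131/36

Derivation:
After step 1:
  7 17/4 17/4 10/3
  9/2 5 18/5 9/2
  17/4 16/5 27/5 4
  5/3 7/2 13/4 11/3
After step 2:
  21/4 41/8 463/120 145/36
  83/16 411/100 91/20 463/120
  817/240 427/100 389/100 527/120
  113/36 697/240 949/240 131/36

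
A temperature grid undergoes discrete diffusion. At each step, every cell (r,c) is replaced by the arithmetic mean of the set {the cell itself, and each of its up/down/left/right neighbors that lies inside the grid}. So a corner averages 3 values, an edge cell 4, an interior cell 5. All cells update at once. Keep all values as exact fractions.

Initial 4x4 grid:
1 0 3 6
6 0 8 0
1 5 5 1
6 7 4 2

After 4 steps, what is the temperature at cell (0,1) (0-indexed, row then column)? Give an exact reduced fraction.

Step 1: cell (0,1) = 1
Step 2: cell (0,1) = 683/240
Step 3: cell (0,1) = 18371/7200
Step 4: cell (0,1) = 641417/216000
Full grid after step 4:
  172421/64800 641417/216000 24523/8000 8939/2700
  347611/108000 568907/180000 51731/15000 77959/24000
  81247/21600 353129/90000 643259/180000 150307/43200
  27949/6480 2789/675 10573/2700 225749/64800

Answer: 641417/216000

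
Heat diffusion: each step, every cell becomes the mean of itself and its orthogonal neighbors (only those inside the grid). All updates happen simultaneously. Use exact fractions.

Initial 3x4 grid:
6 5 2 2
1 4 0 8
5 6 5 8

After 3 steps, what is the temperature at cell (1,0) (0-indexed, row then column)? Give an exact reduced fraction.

Answer: 61/15

Derivation:
Step 1: cell (1,0) = 4
Step 2: cell (1,0) = 19/5
Step 3: cell (1,0) = 61/15
Full grid after step 3:
  1357/360 227/60 857/240 719/180
  61/15 1537/400 1703/400 701/160
  2969/720 2131/480 2219/480 3691/720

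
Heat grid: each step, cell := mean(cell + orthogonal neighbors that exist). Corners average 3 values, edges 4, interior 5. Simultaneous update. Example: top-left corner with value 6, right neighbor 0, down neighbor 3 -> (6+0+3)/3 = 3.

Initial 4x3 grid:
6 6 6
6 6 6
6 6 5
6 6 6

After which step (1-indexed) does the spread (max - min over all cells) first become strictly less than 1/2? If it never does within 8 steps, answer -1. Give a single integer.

Answer: 1

Derivation:
Step 1: max=6, min=17/3, spread=1/3
  -> spread < 1/2 first at step 1
Step 2: max=6, min=689/120, spread=31/120
Step 3: max=6, min=6269/1080, spread=211/1080
Step 4: max=10753/1800, min=631103/108000, spread=14077/108000
Step 5: max=644317/108000, min=5691593/972000, spread=5363/48600
Step 6: max=357131/60000, min=171219191/29160000, spread=93859/1166400
Step 7: max=577863533/97200000, min=10287325519/1749600000, spread=4568723/69984000
Step 8: max=17314381111/2916000000, min=618075564371/104976000000, spread=8387449/167961600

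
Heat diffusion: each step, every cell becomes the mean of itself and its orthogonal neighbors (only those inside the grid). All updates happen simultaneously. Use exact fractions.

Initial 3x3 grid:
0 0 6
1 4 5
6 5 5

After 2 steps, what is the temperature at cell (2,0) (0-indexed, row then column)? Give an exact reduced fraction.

Answer: 47/12

Derivation:
Step 1: cell (2,0) = 4
Step 2: cell (2,0) = 47/12
Full grid after step 2:
  67/36 19/8 67/18
  121/48 73/20 25/6
  47/12 17/4 5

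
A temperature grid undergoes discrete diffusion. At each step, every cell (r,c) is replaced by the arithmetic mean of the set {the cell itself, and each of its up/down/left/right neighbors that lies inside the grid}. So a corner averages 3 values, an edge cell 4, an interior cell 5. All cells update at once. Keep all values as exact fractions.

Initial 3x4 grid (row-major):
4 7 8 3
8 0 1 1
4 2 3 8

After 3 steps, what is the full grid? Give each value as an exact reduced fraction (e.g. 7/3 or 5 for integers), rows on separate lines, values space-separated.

After step 1:
  19/3 19/4 19/4 4
  4 18/5 13/5 13/4
  14/3 9/4 7/2 4
After step 2:
  181/36 583/120 161/40 4
  93/20 86/25 177/50 277/80
  131/36 841/240 247/80 43/12
After step 3:
  5233/1080 976/225 4927/1200 919/240
  5027/1200 7997/2000 3511/1000 17503/4800
  8491/2160 24607/7200 2743/800 152/45

Answer: 5233/1080 976/225 4927/1200 919/240
5027/1200 7997/2000 3511/1000 17503/4800
8491/2160 24607/7200 2743/800 152/45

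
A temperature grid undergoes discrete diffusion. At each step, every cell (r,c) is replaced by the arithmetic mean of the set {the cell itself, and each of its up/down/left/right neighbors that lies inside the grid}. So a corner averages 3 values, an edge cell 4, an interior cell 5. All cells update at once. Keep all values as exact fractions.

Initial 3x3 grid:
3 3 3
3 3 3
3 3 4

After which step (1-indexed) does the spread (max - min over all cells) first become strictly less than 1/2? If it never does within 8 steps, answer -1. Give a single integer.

Step 1: max=10/3, min=3, spread=1/3
  -> spread < 1/2 first at step 1
Step 2: max=59/18, min=3, spread=5/18
Step 3: max=689/216, min=3, spread=41/216
Step 4: max=41011/12960, min=1091/360, spread=347/2592
Step 5: max=2439737/777600, min=10957/3600, spread=2921/31104
Step 6: max=145796539/46656000, min=1321483/432000, spread=24611/373248
Step 7: max=8716802033/2799360000, min=29816741/9720000, spread=207329/4478976
Step 8: max=521914752451/167961600000, min=1594001599/518400000, spread=1746635/53747712

Answer: 1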